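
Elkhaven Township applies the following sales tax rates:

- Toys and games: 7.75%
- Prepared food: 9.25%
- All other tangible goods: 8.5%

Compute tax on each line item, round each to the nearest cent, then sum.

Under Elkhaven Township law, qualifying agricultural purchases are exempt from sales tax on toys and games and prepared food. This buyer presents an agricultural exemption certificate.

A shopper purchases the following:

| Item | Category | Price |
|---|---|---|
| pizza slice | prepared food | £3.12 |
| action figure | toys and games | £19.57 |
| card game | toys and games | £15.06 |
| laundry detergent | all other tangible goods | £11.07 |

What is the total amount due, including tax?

£49.76

Pizza slice £3.12: prepared food, buyer-exempt → 0% → £0.00
Action figure £19.57: toys and games, buyer-exempt → 0% → £0.00
Card game £15.06: toys and games, buyer-exempt → 0% → £0.00
Laundry detergent £11.07: all other tangible goods → 8.5% → £0.94
Subtotal = £48.82; tax = £0.94; total due = £49.76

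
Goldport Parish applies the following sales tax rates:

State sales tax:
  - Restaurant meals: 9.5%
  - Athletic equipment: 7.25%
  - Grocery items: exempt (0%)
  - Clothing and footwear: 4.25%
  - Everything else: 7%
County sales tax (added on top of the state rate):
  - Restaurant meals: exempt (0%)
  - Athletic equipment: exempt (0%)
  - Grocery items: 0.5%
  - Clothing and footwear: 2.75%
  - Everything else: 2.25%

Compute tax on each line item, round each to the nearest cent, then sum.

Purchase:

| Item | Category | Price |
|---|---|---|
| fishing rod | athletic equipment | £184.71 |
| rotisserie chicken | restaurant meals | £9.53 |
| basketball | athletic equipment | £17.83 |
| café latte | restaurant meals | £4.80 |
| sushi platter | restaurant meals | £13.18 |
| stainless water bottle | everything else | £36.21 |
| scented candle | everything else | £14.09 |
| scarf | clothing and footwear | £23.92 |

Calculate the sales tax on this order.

Fishing rod £184.71: athletic equipment → 7.25% + 0% county = 7.25% → £13.39
Rotisserie chicken £9.53: restaurant meals → 9.5% + 0% county = 9.5% → £0.91
Basketball £17.83: athletic equipment → 7.25% + 0% county = 7.25% → £1.29
Café latte £4.80: restaurant meals → 9.5% + 0% county = 9.5% → £0.46
Sushi platter £13.18: restaurant meals → 9.5% + 0% county = 9.5% → £1.25
Stainless water bottle £36.21: everything else → 7% + 2.25% county = 9.25% → £3.35
Scented candle £14.09: everything else → 7% + 2.25% county = 9.25% → £1.30
Scarf £23.92: clothing and footwear → 4.25% + 2.75% county = 7% → £1.67
Total tax = £13.39 + £0.91 + £1.29 + £0.46 + £1.25 + £3.35 + £1.30 + £1.67 = £23.62

£23.62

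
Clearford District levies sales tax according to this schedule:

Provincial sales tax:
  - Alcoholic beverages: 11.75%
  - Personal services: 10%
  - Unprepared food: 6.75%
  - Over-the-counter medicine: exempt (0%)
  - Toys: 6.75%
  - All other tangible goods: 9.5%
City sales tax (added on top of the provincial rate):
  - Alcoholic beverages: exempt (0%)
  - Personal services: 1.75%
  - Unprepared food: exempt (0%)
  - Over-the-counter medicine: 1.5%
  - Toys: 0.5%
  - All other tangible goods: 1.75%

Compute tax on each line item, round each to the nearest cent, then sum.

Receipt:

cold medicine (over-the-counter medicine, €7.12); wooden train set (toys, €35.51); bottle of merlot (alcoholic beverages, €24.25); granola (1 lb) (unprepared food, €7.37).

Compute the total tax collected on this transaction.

Cold medicine €7.12: over-the-counter medicine → 0% + 1.5% city = 1.5% → €0.11
Wooden train set €35.51: toys → 6.75% + 0.5% city = 7.25% → €2.57
Bottle of merlot €24.25: alcoholic beverages → 11.75% + 0% city = 11.75% → €2.85
Granola (1 lb) €7.37: unprepared food → 6.75% + 0% city = 6.75% → €0.50
Total tax = €0.11 + €2.57 + €2.85 + €0.50 = €6.03

€6.03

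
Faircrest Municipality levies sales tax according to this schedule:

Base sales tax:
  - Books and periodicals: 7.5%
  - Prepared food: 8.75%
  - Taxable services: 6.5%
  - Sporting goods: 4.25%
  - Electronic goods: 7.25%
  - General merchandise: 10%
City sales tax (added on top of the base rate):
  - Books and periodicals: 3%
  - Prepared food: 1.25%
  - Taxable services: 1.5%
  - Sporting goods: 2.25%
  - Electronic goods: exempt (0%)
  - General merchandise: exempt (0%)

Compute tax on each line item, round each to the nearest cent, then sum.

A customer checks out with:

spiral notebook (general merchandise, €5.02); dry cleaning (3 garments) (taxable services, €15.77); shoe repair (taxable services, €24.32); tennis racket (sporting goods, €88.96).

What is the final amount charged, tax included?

Spiral notebook €5.02: general merchandise → 10% + 0% city = 10% → €0.50
Dry cleaning (3 garments) €15.77: taxable services → 6.5% + 1.5% city = 8% → €1.26
Shoe repair €24.32: taxable services → 6.5% + 1.5% city = 8% → €1.95
Tennis racket €88.96: sporting goods → 4.25% + 2.25% city = 6.5% → €5.78
Subtotal = €134.07; tax = €9.49; total due = €143.56

€143.56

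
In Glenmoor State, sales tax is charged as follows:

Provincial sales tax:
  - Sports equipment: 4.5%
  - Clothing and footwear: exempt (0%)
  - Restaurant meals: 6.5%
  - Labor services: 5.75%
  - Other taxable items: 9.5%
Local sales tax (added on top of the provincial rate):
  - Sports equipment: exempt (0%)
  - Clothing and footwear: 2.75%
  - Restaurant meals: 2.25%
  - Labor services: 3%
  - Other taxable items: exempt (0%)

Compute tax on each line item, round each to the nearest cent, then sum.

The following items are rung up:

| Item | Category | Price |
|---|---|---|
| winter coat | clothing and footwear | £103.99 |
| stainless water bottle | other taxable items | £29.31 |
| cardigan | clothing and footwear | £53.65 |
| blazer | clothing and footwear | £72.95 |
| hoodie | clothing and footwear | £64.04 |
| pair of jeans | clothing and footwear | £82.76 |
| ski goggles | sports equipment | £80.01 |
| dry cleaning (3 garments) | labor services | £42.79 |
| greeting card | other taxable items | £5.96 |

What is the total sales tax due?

£21.08

Winter coat £103.99: clothing and footwear → 0% + 2.75% local = 2.75% → £2.86
Stainless water bottle £29.31: other taxable items → 9.5% + 0% local = 9.5% → £2.78
Cardigan £53.65: clothing and footwear → 0% + 2.75% local = 2.75% → £1.48
Blazer £72.95: clothing and footwear → 0% + 2.75% local = 2.75% → £2.01
Hoodie £64.04: clothing and footwear → 0% + 2.75% local = 2.75% → £1.76
Pair of jeans £82.76: clothing and footwear → 0% + 2.75% local = 2.75% → £2.28
Ski goggles £80.01: sports equipment → 4.5% + 0% local = 4.5% → £3.60
Dry cleaning (3 garments) £42.79: labor services → 5.75% + 3% local = 8.75% → £3.74
Greeting card £5.96: other taxable items → 9.5% + 0% local = 9.5% → £0.57
Total tax = £2.86 + £2.78 + £1.48 + £2.01 + £1.76 + £2.28 + £3.60 + £3.74 + £0.57 = £21.08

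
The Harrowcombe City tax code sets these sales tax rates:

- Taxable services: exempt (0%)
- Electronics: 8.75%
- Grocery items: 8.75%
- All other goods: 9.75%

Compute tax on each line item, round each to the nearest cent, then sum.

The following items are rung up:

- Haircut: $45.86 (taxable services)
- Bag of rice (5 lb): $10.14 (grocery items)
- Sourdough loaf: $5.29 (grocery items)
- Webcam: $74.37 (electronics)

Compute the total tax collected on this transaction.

Haircut $45.86: taxable services → 0% → $0.00
Bag of rice (5 lb) $10.14: grocery items → 8.75% → $0.89
Sourdough loaf $5.29: grocery items → 8.75% → $0.46
Webcam $74.37: electronics → 8.75% → $6.51
Total tax = $0.89 + $0.46 + $6.51 = $7.86

$7.86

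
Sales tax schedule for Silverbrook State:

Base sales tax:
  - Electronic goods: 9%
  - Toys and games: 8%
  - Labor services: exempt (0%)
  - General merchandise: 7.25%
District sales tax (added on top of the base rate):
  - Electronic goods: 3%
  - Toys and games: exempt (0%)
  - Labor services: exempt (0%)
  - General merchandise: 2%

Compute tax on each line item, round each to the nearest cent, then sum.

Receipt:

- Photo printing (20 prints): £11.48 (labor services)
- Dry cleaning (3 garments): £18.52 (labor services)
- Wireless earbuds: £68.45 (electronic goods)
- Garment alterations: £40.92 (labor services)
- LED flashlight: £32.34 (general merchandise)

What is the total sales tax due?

Photo printing (20 prints) £11.48: labor services → 0% + 0% district = 0% → £0.00
Dry cleaning (3 garments) £18.52: labor services → 0% + 0% district = 0% → £0.00
Wireless earbuds £68.45: electronic goods → 9% + 3% district = 12% → £8.21
Garment alterations £40.92: labor services → 0% + 0% district = 0% → £0.00
LED flashlight £32.34: general merchandise → 7.25% + 2% district = 9.25% → £2.99
Total tax = £8.21 + £2.99 = £11.20

£11.20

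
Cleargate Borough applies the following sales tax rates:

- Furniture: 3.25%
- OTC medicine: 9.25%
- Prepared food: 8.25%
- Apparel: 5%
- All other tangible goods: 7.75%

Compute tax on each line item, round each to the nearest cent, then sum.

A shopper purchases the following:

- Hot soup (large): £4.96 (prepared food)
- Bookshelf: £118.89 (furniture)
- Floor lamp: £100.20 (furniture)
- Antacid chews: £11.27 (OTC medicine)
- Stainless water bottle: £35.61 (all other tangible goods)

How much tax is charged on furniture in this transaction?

£7.12

Bookshelf £118.89: furniture → 3.25% → £3.86
Floor lamp £100.20: furniture → 3.25% → £3.26
Tax on furniture = £3.86 + £3.26 = £7.12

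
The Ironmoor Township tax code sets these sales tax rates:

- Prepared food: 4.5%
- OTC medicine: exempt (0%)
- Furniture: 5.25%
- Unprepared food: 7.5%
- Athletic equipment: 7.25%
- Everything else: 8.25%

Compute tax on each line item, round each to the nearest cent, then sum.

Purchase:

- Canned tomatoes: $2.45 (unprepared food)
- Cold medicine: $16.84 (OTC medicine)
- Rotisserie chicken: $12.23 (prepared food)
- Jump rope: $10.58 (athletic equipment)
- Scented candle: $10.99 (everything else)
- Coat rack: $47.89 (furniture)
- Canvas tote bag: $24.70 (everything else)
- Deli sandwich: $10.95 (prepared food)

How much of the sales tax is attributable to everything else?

$2.95

Scented candle $10.99: everything else → 8.25% → $0.91
Canvas tote bag $24.70: everything else → 8.25% → $2.04
Tax on everything else = $0.91 + $2.04 = $2.95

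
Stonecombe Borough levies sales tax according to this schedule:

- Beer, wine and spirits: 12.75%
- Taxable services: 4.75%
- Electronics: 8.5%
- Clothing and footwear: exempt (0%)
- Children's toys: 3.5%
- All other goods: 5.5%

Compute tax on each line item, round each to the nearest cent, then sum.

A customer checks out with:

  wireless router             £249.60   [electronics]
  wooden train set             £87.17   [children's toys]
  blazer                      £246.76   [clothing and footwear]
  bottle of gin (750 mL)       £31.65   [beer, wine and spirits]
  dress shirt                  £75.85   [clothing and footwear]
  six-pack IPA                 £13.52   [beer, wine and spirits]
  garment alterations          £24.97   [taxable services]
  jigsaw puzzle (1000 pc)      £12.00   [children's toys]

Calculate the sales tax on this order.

Wireless router £249.60: electronics → 8.5% → £21.22
Wooden train set £87.17: children's toys → 3.5% → £3.05
Blazer £246.76: clothing and footwear → 0% → £0.00
Bottle of gin (750 mL) £31.65: beer, wine and spirits → 12.75% → £4.04
Dress shirt £75.85: clothing and footwear → 0% → £0.00
Six-pack IPA £13.52: beer, wine and spirits → 12.75% → £1.72
Garment alterations £24.97: taxable services → 4.75% → £1.19
Jigsaw puzzle (1000 pc) £12.00: children's toys → 3.5% → £0.42
Total tax = £21.22 + £3.05 + £4.04 + £1.72 + £1.19 + £0.42 = £31.64

£31.64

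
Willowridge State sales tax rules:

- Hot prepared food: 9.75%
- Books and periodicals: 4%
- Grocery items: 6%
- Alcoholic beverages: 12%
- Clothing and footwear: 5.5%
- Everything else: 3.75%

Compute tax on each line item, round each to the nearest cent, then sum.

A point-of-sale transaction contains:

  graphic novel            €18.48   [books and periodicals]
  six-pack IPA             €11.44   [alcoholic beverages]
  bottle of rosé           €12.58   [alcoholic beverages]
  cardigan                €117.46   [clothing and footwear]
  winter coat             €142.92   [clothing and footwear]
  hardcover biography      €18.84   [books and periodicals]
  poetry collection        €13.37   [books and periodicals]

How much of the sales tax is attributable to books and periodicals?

€2.02

Graphic novel €18.48: books and periodicals → 4% → €0.74
Hardcover biography €18.84: books and periodicals → 4% → €0.75
Poetry collection €13.37: books and periodicals → 4% → €0.53
Tax on books and periodicals = €0.74 + €0.75 + €0.53 = €2.02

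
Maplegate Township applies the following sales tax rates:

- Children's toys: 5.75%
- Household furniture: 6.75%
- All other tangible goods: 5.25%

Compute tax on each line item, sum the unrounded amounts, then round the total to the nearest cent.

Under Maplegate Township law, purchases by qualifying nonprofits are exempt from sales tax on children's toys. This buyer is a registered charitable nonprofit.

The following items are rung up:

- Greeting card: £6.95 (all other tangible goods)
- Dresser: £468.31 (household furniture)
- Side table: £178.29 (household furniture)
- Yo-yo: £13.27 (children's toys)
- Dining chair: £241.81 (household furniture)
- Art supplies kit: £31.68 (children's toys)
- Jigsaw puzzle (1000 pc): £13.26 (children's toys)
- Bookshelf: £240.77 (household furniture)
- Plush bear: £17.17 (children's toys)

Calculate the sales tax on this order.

Greeting card £6.95: all other tangible goods → 5.25% → £0.364875
Dresser £468.31: household furniture → 6.75% → £31.610925
Side table £178.29: household furniture → 6.75% → £12.034575
Yo-yo £13.27: children's toys, buyer-exempt → 0% → £0.00
Dining chair £241.81: household furniture → 6.75% → £16.322175
Art supplies kit £31.68: children's toys, buyer-exempt → 0% → £0.00
Jigsaw puzzle (1000 pc) £13.26: children's toys, buyer-exempt → 0% → £0.00
Bookshelf £240.77: household furniture → 6.75% → £16.251975
Plush bear £17.17: children's toys, buyer-exempt → 0% → £0.00
Unrounded tax sum = £76.584525 → £76.58

£76.58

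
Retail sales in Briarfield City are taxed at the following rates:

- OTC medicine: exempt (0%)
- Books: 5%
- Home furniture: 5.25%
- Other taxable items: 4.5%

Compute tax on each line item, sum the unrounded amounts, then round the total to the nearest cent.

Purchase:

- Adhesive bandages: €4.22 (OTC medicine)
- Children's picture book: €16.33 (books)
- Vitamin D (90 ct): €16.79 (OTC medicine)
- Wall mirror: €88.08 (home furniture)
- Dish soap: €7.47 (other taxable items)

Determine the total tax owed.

€5.78

Adhesive bandages €4.22: OTC medicine → 0% → €0.00
Children's picture book €16.33: books → 5% → €0.8165
Vitamin D (90 ct) €16.79: OTC medicine → 0% → €0.00
Wall mirror €88.08: home furniture → 5.25% → €4.6242
Dish soap €7.47: other taxable items → 4.5% → €0.33615
Unrounded tax sum = €5.77685 → €5.78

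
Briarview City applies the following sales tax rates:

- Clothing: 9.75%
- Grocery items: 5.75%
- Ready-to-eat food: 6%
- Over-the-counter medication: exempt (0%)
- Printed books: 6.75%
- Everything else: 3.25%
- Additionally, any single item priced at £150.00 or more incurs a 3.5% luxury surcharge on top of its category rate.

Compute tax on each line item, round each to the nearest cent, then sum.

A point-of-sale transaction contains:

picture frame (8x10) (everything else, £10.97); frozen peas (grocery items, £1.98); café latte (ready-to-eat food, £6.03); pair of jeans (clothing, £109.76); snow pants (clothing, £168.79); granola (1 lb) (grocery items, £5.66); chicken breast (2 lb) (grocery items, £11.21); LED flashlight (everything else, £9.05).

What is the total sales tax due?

£35.15

Picture frame (8x10) £10.97: everything else → 3.25% → £0.36
Frozen peas £1.98: grocery items → 5.75% → £0.11
Café latte £6.03: ready-to-eat food → 6% → £0.36
Pair of jeans £109.76: clothing → 9.75% → £10.70
Snow pants £168.79: clothing → 9.75% + 3.5% surcharge = 13.25% → £22.36
Granola (1 lb) £5.66: grocery items → 5.75% → £0.33
Chicken breast (2 lb) £11.21: grocery items → 5.75% → £0.64
LED flashlight £9.05: everything else → 3.25% → £0.29
Total tax = £0.36 + £0.11 + £0.36 + £10.70 + £22.36 + £0.33 + £0.64 + £0.29 = £35.15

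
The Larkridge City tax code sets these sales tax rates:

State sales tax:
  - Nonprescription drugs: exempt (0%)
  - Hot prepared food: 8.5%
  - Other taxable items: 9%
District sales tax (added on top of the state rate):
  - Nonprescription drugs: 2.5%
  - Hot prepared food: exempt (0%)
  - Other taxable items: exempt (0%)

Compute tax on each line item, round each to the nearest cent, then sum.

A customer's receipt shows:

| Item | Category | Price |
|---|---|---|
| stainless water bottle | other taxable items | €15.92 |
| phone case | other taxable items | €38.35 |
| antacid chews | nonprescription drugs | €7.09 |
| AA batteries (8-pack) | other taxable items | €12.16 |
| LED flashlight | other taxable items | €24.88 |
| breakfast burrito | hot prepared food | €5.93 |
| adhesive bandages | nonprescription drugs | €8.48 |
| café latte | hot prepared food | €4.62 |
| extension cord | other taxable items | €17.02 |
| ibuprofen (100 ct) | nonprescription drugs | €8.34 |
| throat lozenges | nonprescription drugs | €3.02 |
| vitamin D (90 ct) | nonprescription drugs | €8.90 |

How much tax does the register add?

Stainless water bottle €15.92: other taxable items → 9% + 0% district = 9% → €1.43
Phone case €38.35: other taxable items → 9% + 0% district = 9% → €3.45
Antacid chews €7.09: nonprescription drugs → 0% + 2.5% district = 2.5% → €0.18
AA batteries (8-pack) €12.16: other taxable items → 9% + 0% district = 9% → €1.09
LED flashlight €24.88: other taxable items → 9% + 0% district = 9% → €2.24
Breakfast burrito €5.93: hot prepared food → 8.5% + 0% district = 8.5% → €0.50
Adhesive bandages €8.48: nonprescription drugs → 0% + 2.5% district = 2.5% → €0.21
Café latte €4.62: hot prepared food → 8.5% + 0% district = 8.5% → €0.39
Extension cord €17.02: other taxable items → 9% + 0% district = 9% → €1.53
Ibuprofen (100 ct) €8.34: nonprescription drugs → 0% + 2.5% district = 2.5% → €0.21
Throat lozenges €3.02: nonprescription drugs → 0% + 2.5% district = 2.5% → €0.08
Vitamin D (90 ct) €8.90: nonprescription drugs → 0% + 2.5% district = 2.5% → €0.22
Total tax = €1.43 + €3.45 + €0.18 + €1.09 + €2.24 + €0.50 + €0.21 + €0.39 + €1.53 + €0.21 + €0.08 + €0.22 = €11.53

€11.53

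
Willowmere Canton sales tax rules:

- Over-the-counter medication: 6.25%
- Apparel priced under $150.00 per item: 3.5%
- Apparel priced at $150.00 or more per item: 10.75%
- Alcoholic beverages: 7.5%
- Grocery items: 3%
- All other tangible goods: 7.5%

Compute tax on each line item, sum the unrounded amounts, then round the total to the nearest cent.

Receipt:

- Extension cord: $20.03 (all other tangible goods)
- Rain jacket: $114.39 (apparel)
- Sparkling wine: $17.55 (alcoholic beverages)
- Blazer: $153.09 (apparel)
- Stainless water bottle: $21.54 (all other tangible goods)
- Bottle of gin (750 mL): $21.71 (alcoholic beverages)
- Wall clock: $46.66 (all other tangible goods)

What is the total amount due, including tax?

Extension cord $20.03: all other tangible goods → 7.5% → $1.50225
Rain jacket $114.39: apparel, under $150.00 → 3.5% → $4.00365
Sparkling wine $17.55: alcoholic beverages → 7.5% → $1.31625
Blazer $153.09: apparel, $150.00 or more → 10.75% → $16.457175
Stainless water bottle $21.54: all other tangible goods → 7.5% → $1.6155
Bottle of gin (750 mL) $21.71: alcoholic beverages → 7.5% → $1.62825
Wall clock $46.66: all other tangible goods → 7.5% → $3.4995
Subtotal = $394.97; unrounded tax = $30.022575 → $30.02; total due = $424.99

$424.99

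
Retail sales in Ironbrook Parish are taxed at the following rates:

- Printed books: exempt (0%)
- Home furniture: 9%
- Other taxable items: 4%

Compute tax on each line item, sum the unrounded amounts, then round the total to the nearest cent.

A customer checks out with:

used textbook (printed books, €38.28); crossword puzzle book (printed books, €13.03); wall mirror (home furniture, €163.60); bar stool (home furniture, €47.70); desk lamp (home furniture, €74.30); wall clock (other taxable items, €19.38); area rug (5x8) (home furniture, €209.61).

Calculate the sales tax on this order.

Used textbook €38.28: printed books → 0% → €0.00
Crossword puzzle book €13.03: printed books → 0% → €0.00
Wall mirror €163.60: home furniture → 9% → €14.724
Bar stool €47.70: home furniture → 9% → €4.293
Desk lamp €74.30: home furniture → 9% → €6.687
Wall clock €19.38: other taxable items → 4% → €0.7752
Area rug (5x8) €209.61: home furniture → 9% → €18.8649
Unrounded tax sum = €45.3441 → €45.34

€45.34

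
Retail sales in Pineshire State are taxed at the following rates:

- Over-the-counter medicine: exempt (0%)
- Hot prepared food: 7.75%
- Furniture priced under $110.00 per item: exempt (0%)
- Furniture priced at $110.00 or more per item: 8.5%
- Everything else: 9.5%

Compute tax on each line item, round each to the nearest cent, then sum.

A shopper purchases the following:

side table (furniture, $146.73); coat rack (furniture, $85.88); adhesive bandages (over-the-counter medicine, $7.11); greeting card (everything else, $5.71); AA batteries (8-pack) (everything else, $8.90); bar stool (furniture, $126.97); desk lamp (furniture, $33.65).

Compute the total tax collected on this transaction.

Side table $146.73: furniture, $110.00 or more → 8.5% → $12.47
Coat rack $85.88: furniture, under $110.00 → 0% → $0.00
Adhesive bandages $7.11: over-the-counter medicine → 0% → $0.00
Greeting card $5.71: everything else → 9.5% → $0.54
AA batteries (8-pack) $8.90: everything else → 9.5% → $0.85
Bar stool $126.97: furniture, $110.00 or more → 8.5% → $10.79
Desk lamp $33.65: furniture, under $110.00 → 0% → $0.00
Total tax = $12.47 + $0.54 + $0.85 + $10.79 = $24.65

$24.65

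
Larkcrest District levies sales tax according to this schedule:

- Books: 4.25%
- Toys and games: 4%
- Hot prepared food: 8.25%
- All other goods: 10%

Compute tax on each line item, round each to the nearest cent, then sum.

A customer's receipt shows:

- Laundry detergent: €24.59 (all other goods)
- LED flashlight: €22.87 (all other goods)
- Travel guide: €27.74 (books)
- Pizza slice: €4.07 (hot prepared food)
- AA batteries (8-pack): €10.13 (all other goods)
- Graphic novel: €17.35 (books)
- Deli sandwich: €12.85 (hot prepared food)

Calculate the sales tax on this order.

€9.08

Laundry detergent €24.59: all other goods → 10% → €2.46
LED flashlight €22.87: all other goods → 10% → €2.29
Travel guide €27.74: books → 4.25% → €1.18
Pizza slice €4.07: hot prepared food → 8.25% → €0.34
AA batteries (8-pack) €10.13: all other goods → 10% → €1.01
Graphic novel €17.35: books → 4.25% → €0.74
Deli sandwich €12.85: hot prepared food → 8.25% → €1.06
Total tax = €2.46 + €2.29 + €1.18 + €0.34 + €1.01 + €0.74 + €1.06 = €9.08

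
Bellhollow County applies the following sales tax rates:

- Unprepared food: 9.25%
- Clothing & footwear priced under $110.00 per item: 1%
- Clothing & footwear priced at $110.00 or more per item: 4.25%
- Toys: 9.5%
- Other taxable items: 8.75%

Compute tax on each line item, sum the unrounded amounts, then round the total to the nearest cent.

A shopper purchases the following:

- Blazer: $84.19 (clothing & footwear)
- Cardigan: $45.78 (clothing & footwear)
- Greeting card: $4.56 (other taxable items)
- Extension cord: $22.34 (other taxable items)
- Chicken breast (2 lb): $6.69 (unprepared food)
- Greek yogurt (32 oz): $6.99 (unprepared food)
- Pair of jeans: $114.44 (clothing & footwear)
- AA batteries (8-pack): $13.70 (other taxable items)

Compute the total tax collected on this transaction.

$10.98

Blazer $84.19: clothing & footwear, under $110.00 → 1% → $0.8419
Cardigan $45.78: clothing & footwear, under $110.00 → 1% → $0.4578
Greeting card $4.56: other taxable items → 8.75% → $0.399
Extension cord $22.34: other taxable items → 8.75% → $1.95475
Chicken breast (2 lb) $6.69: unprepared food → 9.25% → $0.618825
Greek yogurt (32 oz) $6.99: unprepared food → 9.25% → $0.646575
Pair of jeans $114.44: clothing & footwear, $110.00 or more → 4.25% → $4.8637
AA batteries (8-pack) $13.70: other taxable items → 8.75% → $1.19875
Unrounded tax sum = $10.9813 → $10.98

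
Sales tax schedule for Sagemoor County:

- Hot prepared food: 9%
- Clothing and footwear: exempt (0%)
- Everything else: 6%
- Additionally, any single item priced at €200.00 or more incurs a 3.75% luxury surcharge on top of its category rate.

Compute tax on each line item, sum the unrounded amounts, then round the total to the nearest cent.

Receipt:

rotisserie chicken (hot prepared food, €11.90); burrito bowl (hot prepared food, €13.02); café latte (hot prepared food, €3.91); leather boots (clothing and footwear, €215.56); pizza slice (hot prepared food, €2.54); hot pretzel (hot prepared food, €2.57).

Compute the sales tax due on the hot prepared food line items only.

€3.05

Rotisserie chicken €11.90: hot prepared food → 9% → €1.071
Burrito bowl €13.02: hot prepared food → 9% → €1.1718
Café latte €3.91: hot prepared food → 9% → €0.3519
Pizza slice €2.54: hot prepared food → 9% → €0.2286
Hot pretzel €2.57: hot prepared food → 9% → €0.2313
Tax on hot prepared food: unrounded sum = €3.0546 → €3.05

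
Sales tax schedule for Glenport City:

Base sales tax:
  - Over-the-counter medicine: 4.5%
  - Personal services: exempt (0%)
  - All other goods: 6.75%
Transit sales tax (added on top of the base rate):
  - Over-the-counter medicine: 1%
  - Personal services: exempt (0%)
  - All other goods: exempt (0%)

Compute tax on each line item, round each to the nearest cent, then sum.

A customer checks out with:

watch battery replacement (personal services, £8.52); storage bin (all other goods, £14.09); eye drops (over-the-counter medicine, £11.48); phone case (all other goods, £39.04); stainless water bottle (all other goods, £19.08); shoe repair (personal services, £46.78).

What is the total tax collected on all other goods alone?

£4.88

Storage bin £14.09: all other goods → 6.75% + 0% transit = 6.75% → £0.95
Phone case £39.04: all other goods → 6.75% + 0% transit = 6.75% → £2.64
Stainless water bottle £19.08: all other goods → 6.75% + 0% transit = 6.75% → £1.29
Tax on all other goods = £0.95 + £2.64 + £1.29 = £4.88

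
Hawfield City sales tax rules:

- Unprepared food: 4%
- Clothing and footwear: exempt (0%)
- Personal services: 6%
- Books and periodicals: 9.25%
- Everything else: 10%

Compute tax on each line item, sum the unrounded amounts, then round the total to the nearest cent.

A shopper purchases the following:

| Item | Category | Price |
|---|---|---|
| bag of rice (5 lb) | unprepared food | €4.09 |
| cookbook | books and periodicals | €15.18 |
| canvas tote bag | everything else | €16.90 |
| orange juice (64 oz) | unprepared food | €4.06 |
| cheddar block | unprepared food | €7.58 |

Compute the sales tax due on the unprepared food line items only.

€0.63

Bag of rice (5 lb) €4.09: unprepared food → 4% → €0.1636
Orange juice (64 oz) €4.06: unprepared food → 4% → €0.1624
Cheddar block €7.58: unprepared food → 4% → €0.3032
Tax on unprepared food: unrounded sum = €0.6292 → €0.63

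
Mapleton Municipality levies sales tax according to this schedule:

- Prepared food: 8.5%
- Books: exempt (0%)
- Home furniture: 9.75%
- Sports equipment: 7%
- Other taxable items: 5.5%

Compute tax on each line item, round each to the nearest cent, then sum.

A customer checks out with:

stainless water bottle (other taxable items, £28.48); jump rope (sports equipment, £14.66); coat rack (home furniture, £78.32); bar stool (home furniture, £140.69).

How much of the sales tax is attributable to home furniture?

£21.36

Coat rack £78.32: home furniture → 9.75% → £7.64
Bar stool £140.69: home furniture → 9.75% → £13.72
Tax on home furniture = £7.64 + £13.72 = £21.36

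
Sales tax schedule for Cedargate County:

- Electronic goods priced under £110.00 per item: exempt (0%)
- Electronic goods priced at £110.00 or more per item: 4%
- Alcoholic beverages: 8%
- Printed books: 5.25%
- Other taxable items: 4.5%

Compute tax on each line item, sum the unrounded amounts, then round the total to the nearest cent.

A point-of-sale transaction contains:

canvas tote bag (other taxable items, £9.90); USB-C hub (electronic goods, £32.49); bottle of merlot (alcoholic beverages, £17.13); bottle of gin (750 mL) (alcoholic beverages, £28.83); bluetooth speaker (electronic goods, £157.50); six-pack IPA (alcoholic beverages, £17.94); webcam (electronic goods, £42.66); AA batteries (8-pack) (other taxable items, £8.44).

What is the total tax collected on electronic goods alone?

USB-C hub £32.49: electronic goods, under £110.00 → 0% → £0.00
Bluetooth speaker £157.50: electronic goods, £110.00 or more → 4% → £6.30
Webcam £42.66: electronic goods, under £110.00 → 0% → £0.00
Tax on electronic goods: unrounded sum = £6.30 → £6.30

£6.30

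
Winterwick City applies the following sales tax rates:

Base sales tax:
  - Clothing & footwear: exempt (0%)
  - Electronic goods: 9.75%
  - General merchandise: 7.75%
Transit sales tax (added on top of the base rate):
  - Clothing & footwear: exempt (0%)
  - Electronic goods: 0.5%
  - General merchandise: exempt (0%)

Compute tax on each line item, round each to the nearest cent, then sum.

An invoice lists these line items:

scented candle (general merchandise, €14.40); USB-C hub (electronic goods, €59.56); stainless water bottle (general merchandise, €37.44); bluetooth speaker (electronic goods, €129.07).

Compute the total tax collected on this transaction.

€23.35

Scented candle €14.40: general merchandise → 7.75% + 0% transit = 7.75% → €1.12
USB-C hub €59.56: electronic goods → 9.75% + 0.5% transit = 10.25% → €6.10
Stainless water bottle €37.44: general merchandise → 7.75% + 0% transit = 7.75% → €2.90
Bluetooth speaker €129.07: electronic goods → 9.75% + 0.5% transit = 10.25% → €13.23
Total tax = €1.12 + €6.10 + €2.90 + €13.23 = €23.35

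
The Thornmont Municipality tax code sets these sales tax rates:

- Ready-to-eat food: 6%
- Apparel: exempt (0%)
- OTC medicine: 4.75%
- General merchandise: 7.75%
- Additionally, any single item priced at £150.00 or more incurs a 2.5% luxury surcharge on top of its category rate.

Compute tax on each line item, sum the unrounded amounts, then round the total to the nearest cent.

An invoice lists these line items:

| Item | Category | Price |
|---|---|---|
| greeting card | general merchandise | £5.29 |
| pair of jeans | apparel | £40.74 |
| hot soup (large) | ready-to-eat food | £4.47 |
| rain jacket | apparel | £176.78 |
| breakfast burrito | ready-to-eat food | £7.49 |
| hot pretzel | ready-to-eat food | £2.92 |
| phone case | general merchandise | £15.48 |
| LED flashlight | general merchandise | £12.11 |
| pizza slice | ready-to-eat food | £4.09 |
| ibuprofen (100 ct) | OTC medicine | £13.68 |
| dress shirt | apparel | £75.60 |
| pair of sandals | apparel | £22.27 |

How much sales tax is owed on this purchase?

Greeting card £5.29: general merchandise → 7.75% → £0.409975
Pair of jeans £40.74: apparel → 0% → £0.00
Hot soup (large) £4.47: ready-to-eat food → 6% → £0.2682
Rain jacket £176.78: apparel → 0% + 2.5% surcharge = 2.5% → £4.4195
Breakfast burrito £7.49: ready-to-eat food → 6% → £0.4494
Hot pretzel £2.92: ready-to-eat food → 6% → £0.1752
Phone case £15.48: general merchandise → 7.75% → £1.1997
LED flashlight £12.11: general merchandise → 7.75% → £0.938525
Pizza slice £4.09: ready-to-eat food → 6% → £0.2454
Ibuprofen (100 ct) £13.68: OTC medicine → 4.75% → £0.6498
Dress shirt £75.60: apparel → 0% → £0.00
Pair of sandals £22.27: apparel → 0% → £0.00
Unrounded tax sum = £8.7557 → £8.76

£8.76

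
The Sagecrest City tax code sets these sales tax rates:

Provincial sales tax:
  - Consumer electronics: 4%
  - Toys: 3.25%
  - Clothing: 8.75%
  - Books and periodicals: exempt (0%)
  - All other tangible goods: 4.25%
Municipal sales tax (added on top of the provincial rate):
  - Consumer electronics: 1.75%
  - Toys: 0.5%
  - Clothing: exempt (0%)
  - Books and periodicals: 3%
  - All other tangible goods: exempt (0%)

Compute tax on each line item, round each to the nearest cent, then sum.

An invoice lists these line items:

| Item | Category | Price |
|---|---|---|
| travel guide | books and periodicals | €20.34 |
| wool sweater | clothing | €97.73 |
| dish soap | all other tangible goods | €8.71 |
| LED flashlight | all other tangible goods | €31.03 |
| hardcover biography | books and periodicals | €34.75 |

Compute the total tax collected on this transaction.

€11.89

Travel guide €20.34: books and periodicals → 0% + 3% municipal = 3% → €0.61
Wool sweater €97.73: clothing → 8.75% + 0% municipal = 8.75% → €8.55
Dish soap €8.71: all other tangible goods → 4.25% + 0% municipal = 4.25% → €0.37
LED flashlight €31.03: all other tangible goods → 4.25% + 0% municipal = 4.25% → €1.32
Hardcover biography €34.75: books and periodicals → 0% + 3% municipal = 3% → €1.04
Total tax = €0.61 + €8.55 + €0.37 + €1.32 + €1.04 = €11.89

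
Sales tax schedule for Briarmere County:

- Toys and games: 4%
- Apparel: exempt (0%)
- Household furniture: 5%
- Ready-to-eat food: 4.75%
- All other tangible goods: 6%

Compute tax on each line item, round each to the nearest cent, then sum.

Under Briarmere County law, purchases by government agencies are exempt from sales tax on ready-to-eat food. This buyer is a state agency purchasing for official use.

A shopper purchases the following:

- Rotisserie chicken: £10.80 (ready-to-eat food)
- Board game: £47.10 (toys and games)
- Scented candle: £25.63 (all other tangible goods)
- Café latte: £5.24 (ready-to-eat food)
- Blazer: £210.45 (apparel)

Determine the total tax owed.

Rotisserie chicken £10.80: ready-to-eat food, buyer-exempt → 0% → £0.00
Board game £47.10: toys and games → 4% → £1.88
Scented candle £25.63: all other tangible goods → 6% → £1.54
Café latte £5.24: ready-to-eat food, buyer-exempt → 0% → £0.00
Blazer £210.45: apparel → 0% → £0.00
Total tax = £1.88 + £1.54 = £3.42

£3.42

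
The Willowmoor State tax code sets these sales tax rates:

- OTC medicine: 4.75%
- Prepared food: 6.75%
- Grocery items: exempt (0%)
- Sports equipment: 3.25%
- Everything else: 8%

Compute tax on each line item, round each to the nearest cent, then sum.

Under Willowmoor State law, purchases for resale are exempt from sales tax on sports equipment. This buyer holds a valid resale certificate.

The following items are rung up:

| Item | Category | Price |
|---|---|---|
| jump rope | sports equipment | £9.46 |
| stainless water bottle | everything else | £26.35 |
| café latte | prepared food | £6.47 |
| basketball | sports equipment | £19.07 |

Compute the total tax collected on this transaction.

Jump rope £9.46: sports equipment, buyer-exempt → 0% → £0.00
Stainless water bottle £26.35: everything else → 8% → £2.11
Café latte £6.47: prepared food → 6.75% → £0.44
Basketball £19.07: sports equipment, buyer-exempt → 0% → £0.00
Total tax = £2.11 + £0.44 = £2.55

£2.55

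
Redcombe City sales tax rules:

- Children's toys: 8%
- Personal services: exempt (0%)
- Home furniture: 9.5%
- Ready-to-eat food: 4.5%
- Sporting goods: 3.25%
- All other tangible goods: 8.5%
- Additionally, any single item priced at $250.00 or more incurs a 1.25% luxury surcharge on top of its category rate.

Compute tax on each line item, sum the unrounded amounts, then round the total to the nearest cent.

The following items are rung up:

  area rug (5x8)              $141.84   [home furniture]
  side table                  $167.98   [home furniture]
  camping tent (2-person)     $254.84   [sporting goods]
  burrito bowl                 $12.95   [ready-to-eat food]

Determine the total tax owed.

Area rug (5x8) $141.84: home furniture → 9.5% → $13.4748
Side table $167.98: home furniture → 9.5% → $15.9581
Camping tent (2-person) $254.84: sporting goods → 3.25% + 1.25% surcharge = 4.5% → $11.4678
Burrito bowl $12.95: ready-to-eat food → 4.5% → $0.58275
Unrounded tax sum = $41.48345 → $41.48

$41.48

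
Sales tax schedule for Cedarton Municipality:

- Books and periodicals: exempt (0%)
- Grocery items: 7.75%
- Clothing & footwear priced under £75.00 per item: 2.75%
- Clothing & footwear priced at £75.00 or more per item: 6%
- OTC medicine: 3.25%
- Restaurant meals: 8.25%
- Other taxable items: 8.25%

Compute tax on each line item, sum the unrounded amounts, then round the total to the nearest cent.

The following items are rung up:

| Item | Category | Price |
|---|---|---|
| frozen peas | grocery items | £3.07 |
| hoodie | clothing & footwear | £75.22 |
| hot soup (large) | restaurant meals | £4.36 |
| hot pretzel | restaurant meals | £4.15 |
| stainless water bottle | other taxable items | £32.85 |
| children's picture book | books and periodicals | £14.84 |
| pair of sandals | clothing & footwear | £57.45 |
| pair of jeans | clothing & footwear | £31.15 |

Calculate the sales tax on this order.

Frozen peas £3.07: grocery items → 7.75% → £0.237925
Hoodie £75.22: clothing & footwear, £75.00 or more → 6% → £4.5132
Hot soup (large) £4.36: restaurant meals → 8.25% → £0.3597
Hot pretzel £4.15: restaurant meals → 8.25% → £0.342375
Stainless water bottle £32.85: other taxable items → 8.25% → £2.710125
Children's picture book £14.84: books and periodicals → 0% → £0.00
Pair of sandals £57.45: clothing & footwear, under £75.00 → 2.75% → £1.579875
Pair of jeans £31.15: clothing & footwear, under £75.00 → 2.75% → £0.856625
Unrounded tax sum = £10.599825 → £10.60

£10.60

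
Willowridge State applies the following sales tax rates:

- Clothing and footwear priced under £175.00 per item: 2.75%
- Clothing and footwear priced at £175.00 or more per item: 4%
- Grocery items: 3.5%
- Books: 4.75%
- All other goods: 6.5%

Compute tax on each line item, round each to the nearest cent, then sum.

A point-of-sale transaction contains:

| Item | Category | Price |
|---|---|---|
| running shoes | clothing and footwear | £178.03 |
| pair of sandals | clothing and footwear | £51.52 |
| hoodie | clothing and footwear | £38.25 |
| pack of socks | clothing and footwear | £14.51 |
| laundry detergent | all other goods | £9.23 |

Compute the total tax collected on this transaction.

Running shoes £178.03: clothing and footwear, £175.00 or more → 4% → £7.12
Pair of sandals £51.52: clothing and footwear, under £175.00 → 2.75% → £1.42
Hoodie £38.25: clothing and footwear, under £175.00 → 2.75% → £1.05
Pack of socks £14.51: clothing and footwear, under £175.00 → 2.75% → £0.40
Laundry detergent £9.23: all other goods → 6.5% → £0.60
Total tax = £7.12 + £1.42 + £1.05 + £0.40 + £0.60 = £10.59

£10.59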